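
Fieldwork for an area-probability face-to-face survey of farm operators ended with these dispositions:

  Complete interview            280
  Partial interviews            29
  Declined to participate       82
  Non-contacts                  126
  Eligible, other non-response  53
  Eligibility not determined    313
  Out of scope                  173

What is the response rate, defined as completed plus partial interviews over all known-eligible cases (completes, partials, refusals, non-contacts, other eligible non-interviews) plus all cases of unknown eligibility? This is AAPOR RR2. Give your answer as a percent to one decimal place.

35.0%

Numerator = 280 + 29 = 309
Denominator = 280 + 29 + 82 + 126 + 53 + 313 = 883
RR2 = 309 / 883 = 0.3499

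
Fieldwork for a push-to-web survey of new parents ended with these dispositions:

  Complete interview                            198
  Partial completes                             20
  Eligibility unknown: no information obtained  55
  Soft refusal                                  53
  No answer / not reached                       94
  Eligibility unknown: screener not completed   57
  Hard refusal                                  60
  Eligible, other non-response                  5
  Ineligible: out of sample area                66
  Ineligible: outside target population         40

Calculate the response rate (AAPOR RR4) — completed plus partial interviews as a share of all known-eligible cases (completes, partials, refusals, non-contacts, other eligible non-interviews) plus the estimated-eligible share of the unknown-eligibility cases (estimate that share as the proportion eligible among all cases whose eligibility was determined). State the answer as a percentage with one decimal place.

Refusal or break-off = 60 + 53 = 113
Unknown if eligible = 57 + 55 = 112
Not eligible = 40 + 66 = 106
Numerator = 198 + 20 = 218
Determined eligible = 198 + 20 + 113 + 94 + 5 = 430
e = 430 / (430 + 106) = 430 / 536 = 0.8022
Estimated eligible among unknowns = 0.8022 × 112 = 89.85
Denom = 430 + 89.85 = 519.85
RR4 = 218 / 519.85 = 0.4194

41.9%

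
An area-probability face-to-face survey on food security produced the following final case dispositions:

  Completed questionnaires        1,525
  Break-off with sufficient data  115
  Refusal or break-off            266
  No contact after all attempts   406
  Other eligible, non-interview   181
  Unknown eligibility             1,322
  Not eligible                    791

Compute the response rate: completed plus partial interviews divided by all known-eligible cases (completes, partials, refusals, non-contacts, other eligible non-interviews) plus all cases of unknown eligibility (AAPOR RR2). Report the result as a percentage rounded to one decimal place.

Num → 1525 + 115 = 1640
Base → 1525 + 115 + 266 + 406 + 181 + 1322 = 3815
RR2 = 1640 / 3815 = 0.4299

43.0%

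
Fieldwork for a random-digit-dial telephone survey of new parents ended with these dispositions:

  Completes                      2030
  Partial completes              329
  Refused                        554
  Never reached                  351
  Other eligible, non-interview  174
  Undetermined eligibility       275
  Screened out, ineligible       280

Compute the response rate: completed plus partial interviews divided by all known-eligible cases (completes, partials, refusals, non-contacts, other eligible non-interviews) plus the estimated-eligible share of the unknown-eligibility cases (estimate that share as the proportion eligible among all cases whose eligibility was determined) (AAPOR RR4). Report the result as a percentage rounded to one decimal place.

Num: 2030 + 329 = 2359
Known eligible: 2030 + 329 + 554 + 351 + 174 = 3438
e = 3438 / (3438 + 280) = 3438 / 3718 = 0.9247
e × U: 0.9247 × 275 = 254.29
Denom: 3438 + 254.29 = 3692.29
RR4 = 2359 / 3692.29 = 0.6389

63.9%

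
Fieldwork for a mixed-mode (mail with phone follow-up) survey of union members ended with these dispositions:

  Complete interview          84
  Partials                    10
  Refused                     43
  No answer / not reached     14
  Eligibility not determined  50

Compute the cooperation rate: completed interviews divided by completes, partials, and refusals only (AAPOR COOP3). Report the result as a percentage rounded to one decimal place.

61.3%

Top = 84
Denominator = 84 + 10 + 43 = 137
COOP3 = 84 / 137 = 0.6131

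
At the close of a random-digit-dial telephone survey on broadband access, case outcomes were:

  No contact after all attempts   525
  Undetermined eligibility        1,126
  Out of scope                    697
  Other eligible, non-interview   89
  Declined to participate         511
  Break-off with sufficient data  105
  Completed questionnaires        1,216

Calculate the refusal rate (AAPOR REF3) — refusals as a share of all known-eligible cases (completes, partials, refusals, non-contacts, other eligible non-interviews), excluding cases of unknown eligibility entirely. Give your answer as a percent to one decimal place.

20.9%

Num: 511
Denom: 1216 + 105 + 511 + 525 + 89 = 2446
REF3 = 511 / 2446 = 0.2089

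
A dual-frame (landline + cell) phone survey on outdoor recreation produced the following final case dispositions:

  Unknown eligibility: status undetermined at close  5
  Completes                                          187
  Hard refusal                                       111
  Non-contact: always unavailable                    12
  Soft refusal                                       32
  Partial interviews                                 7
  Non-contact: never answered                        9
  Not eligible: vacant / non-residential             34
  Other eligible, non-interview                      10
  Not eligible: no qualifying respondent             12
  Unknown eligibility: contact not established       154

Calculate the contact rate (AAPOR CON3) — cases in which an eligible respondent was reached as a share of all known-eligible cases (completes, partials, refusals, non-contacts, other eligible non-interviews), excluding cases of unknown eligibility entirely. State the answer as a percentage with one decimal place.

Refusal or break-off = 111 + 32 = 143
Non-contacts = 9 + 12 = 21
Eligibility not determined = 154 + 5 = 159
Screened out, ineligible = 12 + 34 = 46
Top = 187 + 7 + 143 + 10 = 347
Denominator = 187 + 7 + 143 + 21 + 10 = 368
CON3 = 347 / 368 = 0.9429

94.3%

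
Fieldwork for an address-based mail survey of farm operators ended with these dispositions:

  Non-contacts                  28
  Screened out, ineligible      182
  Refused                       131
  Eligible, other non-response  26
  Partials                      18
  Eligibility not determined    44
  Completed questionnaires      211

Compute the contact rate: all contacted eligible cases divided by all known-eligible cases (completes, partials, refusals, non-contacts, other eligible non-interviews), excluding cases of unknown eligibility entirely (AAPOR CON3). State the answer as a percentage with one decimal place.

Num = 211 + 18 + 131 + 26 = 386
Denom = 211 + 18 + 131 + 28 + 26 = 414
CON3 = 386 / 414 = 0.9324

93.2%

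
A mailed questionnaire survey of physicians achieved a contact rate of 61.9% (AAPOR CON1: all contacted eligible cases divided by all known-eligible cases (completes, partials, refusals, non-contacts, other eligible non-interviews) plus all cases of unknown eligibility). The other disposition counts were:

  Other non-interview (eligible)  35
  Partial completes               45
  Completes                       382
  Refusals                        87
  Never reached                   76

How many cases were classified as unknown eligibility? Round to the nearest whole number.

262

Numerator: 382 + 45 + 87 + 35 = 549
CON1 = 549 / D = 0.619
D = 549 / 0.619 = 886.9
Remaining denominator categories sum to 625
unknown eligibility = 886.9 − 625 ≈ 262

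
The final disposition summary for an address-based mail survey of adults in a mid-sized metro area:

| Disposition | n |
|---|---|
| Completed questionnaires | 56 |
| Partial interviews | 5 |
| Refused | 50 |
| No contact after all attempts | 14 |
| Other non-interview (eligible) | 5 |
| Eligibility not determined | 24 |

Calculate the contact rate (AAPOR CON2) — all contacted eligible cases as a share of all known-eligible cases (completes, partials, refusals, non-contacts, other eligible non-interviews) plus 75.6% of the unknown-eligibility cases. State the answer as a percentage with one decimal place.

Numerator → 56 + 5 + 50 + 5 = 116
Eligible (known) → 56 + 5 + 50 + 14 + 5 = 130
Estimated eligible among unknowns → 0.7560 × 24 = 18.14
Denom → 130 + 18.14 = 148.14
CON2 = 116 / 148.14 = 0.7830

78.3%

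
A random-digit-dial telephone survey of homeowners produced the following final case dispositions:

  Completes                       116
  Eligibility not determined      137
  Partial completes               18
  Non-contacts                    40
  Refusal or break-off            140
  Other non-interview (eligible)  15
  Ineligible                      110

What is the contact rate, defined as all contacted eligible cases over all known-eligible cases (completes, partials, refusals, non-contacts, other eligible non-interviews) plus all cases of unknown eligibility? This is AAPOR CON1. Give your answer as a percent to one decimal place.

62.0%

Top: 116 + 18 + 140 + 15 = 289
Denominator: 116 + 18 + 140 + 40 + 15 + 137 = 466
CON1 = 289 / 466 = 0.6202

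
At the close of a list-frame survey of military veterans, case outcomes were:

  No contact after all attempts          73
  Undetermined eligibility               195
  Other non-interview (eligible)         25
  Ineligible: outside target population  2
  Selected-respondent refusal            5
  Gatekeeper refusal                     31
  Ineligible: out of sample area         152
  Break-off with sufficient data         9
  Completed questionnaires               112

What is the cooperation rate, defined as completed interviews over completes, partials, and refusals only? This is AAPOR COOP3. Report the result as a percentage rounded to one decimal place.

71.3%

Refusal or break-off = 31 + 5 = 36
Not eligible = 2 + 152 = 154
Top → 112
Denominator → 112 + 9 + 36 = 157
COOP3 = 112 / 157 = 0.7134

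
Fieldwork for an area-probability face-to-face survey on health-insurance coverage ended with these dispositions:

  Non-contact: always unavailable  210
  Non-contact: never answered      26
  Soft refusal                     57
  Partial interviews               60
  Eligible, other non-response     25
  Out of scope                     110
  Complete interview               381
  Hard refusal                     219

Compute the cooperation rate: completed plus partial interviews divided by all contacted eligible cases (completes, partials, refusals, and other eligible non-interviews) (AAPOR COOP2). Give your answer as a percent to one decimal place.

Declined to participate = 219 + 57 = 276
No answer / not reached = 26 + 210 = 236
Numerator = 381 + 60 = 441
Base = 381 + 60 + 276 + 25 = 742
COOP2 = 441 / 742 = 0.5943

59.4%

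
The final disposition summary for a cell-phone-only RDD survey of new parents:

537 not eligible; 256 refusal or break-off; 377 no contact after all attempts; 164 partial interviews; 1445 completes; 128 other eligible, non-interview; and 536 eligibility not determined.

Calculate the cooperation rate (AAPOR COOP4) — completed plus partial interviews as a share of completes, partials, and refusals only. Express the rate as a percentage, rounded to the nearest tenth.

Num = 1445 + 164 = 1609
Denominator = 1445 + 164 + 256 = 1865
COOP4 = 1609 / 1865 = 0.8627

86.3%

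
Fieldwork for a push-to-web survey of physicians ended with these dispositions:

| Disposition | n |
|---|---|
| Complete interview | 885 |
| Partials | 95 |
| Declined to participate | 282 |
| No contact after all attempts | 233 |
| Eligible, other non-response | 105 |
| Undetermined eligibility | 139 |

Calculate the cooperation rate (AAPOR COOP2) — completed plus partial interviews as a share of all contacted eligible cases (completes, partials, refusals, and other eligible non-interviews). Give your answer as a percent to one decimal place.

Num: 885 + 95 = 980
Base: 885 + 95 + 282 + 105 = 1367
COOP2 = 980 / 1367 = 0.7169

71.7%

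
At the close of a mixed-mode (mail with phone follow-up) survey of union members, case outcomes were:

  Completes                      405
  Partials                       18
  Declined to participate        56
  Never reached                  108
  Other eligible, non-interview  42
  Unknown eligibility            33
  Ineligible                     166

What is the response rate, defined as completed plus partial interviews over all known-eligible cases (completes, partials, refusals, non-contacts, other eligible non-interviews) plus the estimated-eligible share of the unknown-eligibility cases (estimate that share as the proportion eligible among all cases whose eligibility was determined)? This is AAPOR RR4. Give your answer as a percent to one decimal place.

64.6%

Numerator = 405 + 18 = 423
Eligible (known) = 405 + 18 + 56 + 108 + 42 = 629
e = 629 / (629 + 166) = 629 / 795 = 0.7912
Estimated eligible among unknowns = 0.7912 × 33 = 26.11
Denom = 629 + 26.11 = 655.11
RR4 = 423 / 655.11 = 0.6457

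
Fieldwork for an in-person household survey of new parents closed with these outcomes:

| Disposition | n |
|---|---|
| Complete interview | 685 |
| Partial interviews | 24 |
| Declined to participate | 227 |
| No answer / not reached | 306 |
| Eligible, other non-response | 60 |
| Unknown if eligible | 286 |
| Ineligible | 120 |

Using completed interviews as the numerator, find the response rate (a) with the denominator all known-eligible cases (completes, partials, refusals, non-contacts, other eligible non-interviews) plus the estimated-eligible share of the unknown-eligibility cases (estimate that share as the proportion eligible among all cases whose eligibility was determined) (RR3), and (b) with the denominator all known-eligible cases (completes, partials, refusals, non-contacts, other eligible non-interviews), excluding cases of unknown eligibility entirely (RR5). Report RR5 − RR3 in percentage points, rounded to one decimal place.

8.8

Num: 685
Determined eligible: 685 + 24 + 227 + 306 + 60 = 1302
e = 1302 / (1302 + 120) = 1302 / 1422 = 0.9156
Estimated eligible among unknowns: 0.9156 × 286 = 261.86
Base: 1302 + 261.86 = 1563.86
RR3 = 685 / 1563.86 = 0.4380
Base: 685 + 24 + 227 + 306 + 60 = 1302
RR5 = 685 / 1302 = 0.5261
Difference = 52.61 − 43.80 = 8.81 percentage points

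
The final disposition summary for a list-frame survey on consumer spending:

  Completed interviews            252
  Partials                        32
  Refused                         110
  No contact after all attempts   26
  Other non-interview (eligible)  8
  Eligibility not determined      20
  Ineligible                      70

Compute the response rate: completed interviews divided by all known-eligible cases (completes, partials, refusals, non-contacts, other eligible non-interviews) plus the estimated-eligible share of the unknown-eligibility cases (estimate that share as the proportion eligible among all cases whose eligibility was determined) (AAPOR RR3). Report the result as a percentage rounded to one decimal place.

Top: 252
Determined eligible: 252 + 32 + 110 + 26 + 8 = 428
e = 428 / (428 + 70) = 428 / 498 = 0.8594
Estimated eligible among unknowns: 0.8594 × 20 = 17.19
Denominator: 428 + 17.19 = 445.19
RR3 = 252 / 445.19 = 0.5661

56.6%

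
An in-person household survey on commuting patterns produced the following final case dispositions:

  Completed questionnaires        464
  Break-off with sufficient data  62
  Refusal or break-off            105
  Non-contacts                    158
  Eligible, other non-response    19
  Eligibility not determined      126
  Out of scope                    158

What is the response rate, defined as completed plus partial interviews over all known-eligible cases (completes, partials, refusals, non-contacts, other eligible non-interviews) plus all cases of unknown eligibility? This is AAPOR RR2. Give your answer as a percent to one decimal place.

56.3%

Num = 464 + 62 = 526
Denominator = 464 + 62 + 105 + 158 + 19 + 126 = 934
RR2 = 526 / 934 = 0.5632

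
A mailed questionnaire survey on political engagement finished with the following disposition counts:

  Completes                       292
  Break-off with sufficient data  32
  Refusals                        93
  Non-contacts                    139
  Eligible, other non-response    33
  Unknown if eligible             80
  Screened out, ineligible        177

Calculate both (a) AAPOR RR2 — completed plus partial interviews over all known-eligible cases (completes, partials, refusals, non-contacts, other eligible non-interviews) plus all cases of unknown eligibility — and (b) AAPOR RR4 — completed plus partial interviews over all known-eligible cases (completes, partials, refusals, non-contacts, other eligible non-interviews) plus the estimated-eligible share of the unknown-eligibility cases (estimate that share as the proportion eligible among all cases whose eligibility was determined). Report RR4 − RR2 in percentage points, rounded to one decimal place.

1.4

Numerator → 292 + 32 = 324
Denom → 292 + 32 + 93 + 139 + 33 + 80 = 669
RR2 = 324 / 669 = 0.4843
Determined eligible → 292 + 32 + 93 + 139 + 33 = 589
e = 589 / (589 + 177) = 589 / 766 = 0.7689
Eligible share of unknowns → 0.7689 × 80 = 61.51
Denom → 589 + 61.51 = 650.51
RR4 = 324 / 650.51 = 0.4981
Difference = 49.81 − 48.43 = 1.38 percentage points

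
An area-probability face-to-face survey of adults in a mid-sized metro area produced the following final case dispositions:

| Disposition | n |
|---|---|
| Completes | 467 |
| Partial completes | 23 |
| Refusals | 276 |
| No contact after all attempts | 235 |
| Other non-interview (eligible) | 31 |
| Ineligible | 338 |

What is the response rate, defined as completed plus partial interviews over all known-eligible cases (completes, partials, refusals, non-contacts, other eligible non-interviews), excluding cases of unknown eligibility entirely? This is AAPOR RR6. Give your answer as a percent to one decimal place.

Top: 467 + 23 = 490
Denominator: 467 + 23 + 276 + 235 + 31 = 1032
RR6 = 490 / 1032 = 0.4748

47.5%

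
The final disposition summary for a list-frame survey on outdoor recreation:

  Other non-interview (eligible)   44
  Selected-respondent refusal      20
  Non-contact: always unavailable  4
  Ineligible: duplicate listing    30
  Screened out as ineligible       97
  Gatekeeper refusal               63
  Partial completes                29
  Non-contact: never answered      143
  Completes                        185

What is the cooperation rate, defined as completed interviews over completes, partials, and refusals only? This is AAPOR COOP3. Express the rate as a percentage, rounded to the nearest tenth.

62.3%

Refused = 63 + 20 = 83
No contact after all attempts = 143 + 4 = 147
Not eligible = 97 + 30 = 127
Num: 185
Denominator: 185 + 29 + 83 = 297
COOP3 = 185 / 297 = 0.6229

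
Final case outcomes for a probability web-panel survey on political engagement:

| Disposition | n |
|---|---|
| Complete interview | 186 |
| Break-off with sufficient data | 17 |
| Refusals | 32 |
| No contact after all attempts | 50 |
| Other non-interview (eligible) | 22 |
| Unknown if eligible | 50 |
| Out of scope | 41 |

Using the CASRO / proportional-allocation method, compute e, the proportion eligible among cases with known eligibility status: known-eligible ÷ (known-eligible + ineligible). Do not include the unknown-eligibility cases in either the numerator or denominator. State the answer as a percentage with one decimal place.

88.2%

Determined eligible = 186 + 17 + 32 + 50 + 22 = 307
e = 307 / (307 + 41) = 307 / 348 = 0.8822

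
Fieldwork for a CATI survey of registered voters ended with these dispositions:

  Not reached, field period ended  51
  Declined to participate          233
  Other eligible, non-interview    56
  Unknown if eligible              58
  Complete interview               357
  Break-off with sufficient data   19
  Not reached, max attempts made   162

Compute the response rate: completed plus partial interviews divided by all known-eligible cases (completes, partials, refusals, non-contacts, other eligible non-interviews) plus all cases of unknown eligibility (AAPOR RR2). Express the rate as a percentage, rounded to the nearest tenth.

40.2%

No contact after all attempts = 51 + 162 = 213
Num = 357 + 19 = 376
Denominator = 357 + 19 + 233 + 213 + 56 + 58 = 936
RR2 = 376 / 936 = 0.4017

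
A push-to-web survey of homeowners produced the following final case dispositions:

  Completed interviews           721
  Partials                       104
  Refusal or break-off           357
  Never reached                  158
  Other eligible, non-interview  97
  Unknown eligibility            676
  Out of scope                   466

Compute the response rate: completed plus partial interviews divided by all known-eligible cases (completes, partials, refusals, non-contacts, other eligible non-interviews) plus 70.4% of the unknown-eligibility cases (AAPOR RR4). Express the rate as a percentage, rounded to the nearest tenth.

43.1%

Top: 721 + 104 = 825
Eligible (known): 721 + 104 + 357 + 158 + 97 = 1437
Eligible share of unknowns: 0.7040 × 676 = 475.90
Denom: 1437 + 475.90 = 1912.90
RR4 = 825 / 1912.90 = 0.4313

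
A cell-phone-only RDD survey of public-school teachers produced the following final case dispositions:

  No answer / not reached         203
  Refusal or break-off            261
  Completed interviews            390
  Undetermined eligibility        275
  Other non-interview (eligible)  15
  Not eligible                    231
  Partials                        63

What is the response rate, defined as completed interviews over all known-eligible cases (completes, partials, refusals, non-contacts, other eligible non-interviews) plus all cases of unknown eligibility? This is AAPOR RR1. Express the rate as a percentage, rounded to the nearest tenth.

32.3%

Top: 390
Denominator: 390 + 63 + 261 + 203 + 15 + 275 = 1207
RR1 = 390 / 1207 = 0.3231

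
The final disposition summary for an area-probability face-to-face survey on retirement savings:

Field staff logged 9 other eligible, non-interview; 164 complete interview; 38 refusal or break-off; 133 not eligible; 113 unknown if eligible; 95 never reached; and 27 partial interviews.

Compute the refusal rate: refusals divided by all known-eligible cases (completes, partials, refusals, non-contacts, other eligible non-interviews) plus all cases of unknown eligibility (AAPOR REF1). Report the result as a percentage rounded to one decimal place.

8.5%

Top = 38
Base = 164 + 27 + 38 + 95 + 9 + 113 = 446
REF1 = 38 / 446 = 0.0852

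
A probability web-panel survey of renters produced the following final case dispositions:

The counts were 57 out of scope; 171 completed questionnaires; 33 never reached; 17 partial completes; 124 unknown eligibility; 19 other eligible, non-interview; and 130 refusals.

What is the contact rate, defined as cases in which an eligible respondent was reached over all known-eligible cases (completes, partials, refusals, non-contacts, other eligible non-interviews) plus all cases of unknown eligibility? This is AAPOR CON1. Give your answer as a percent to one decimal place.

Top: 171 + 17 + 130 + 19 = 337
Denom: 171 + 17 + 130 + 33 + 19 + 124 = 494
CON1 = 337 / 494 = 0.6822

68.2%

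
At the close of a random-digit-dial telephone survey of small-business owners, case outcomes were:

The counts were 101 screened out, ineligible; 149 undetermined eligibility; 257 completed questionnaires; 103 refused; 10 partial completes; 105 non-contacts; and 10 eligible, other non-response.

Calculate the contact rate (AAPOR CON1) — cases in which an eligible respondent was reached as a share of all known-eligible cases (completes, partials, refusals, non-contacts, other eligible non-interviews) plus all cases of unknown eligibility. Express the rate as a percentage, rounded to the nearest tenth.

Num: 257 + 10 + 103 + 10 = 380
Denom: 257 + 10 + 103 + 105 + 10 + 149 = 634
CON1 = 380 / 634 = 0.5994

59.9%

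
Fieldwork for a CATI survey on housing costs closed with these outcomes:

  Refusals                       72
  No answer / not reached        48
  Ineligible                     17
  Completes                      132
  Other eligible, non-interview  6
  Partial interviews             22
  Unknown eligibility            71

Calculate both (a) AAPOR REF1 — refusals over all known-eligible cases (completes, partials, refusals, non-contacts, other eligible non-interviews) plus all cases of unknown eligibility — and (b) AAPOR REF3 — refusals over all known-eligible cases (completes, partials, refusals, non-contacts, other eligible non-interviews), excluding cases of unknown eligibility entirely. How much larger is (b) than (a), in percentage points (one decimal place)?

Num → 72
Denom → 132 + 22 + 72 + 48 + 6 + 71 = 351
REF1 = 72 / 351 = 0.2051
Denom → 132 + 22 + 72 + 48 + 6 = 280
REF3 = 72 / 280 = 0.2571
Difference = 25.71 − 20.51 = 5.20 percentage points

5.2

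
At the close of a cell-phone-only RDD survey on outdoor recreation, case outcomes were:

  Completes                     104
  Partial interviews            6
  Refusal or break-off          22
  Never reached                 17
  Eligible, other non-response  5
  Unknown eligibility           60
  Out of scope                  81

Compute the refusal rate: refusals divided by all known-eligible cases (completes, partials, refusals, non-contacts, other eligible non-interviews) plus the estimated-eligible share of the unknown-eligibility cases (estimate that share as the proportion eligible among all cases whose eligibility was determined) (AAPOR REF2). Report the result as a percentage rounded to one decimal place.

11.4%

Top: 22
Determined eligible: 104 + 6 + 22 + 17 + 5 = 154
e = 154 / (154 + 81) = 154 / 235 = 0.6553
Estimated eligible among unknowns: 0.6553 × 60 = 39.32
Denominator: 154 + 39.32 = 193.32
REF2 = 22 / 193.32 = 0.1138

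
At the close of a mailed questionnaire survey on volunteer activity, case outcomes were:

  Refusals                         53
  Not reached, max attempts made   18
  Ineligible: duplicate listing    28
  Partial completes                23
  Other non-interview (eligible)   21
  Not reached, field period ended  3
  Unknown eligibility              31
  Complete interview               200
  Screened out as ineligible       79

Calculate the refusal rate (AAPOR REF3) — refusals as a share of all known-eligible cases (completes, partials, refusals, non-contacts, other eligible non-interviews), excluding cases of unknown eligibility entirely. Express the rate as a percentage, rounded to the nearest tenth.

16.7%

No answer / not reached = 3 + 18 = 21
Out of scope = 79 + 28 = 107
Numerator: 53
Denominator: 200 + 23 + 53 + 21 + 21 = 318
REF3 = 53 / 318 = 0.1667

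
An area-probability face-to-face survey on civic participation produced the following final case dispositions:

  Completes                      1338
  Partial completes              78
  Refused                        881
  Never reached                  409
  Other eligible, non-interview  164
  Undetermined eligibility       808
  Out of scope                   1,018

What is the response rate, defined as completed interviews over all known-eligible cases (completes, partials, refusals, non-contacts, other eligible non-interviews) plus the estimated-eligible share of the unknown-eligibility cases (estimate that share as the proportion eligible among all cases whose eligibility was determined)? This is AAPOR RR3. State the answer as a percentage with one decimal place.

38.6%

Top: 1338
Known eligible: 1338 + 78 + 881 + 409 + 164 = 2870
e = 2870 / (2870 + 1018) = 2870 / 3888 = 0.7382
Eligible share of unknowns: 0.7382 × 808 = 596.47
Base: 2870 + 596.47 = 3466.47
RR3 = 1338 / 3466.47 = 0.3860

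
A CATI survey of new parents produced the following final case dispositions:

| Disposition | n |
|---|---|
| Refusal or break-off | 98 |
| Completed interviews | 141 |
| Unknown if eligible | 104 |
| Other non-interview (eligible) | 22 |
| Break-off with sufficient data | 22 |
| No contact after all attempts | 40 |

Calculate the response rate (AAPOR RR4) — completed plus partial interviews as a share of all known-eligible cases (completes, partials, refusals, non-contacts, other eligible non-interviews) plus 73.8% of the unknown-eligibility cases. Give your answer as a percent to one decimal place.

40.8%

Num → 141 + 22 = 163
Determined eligible → 141 + 22 + 98 + 40 + 22 = 323
Estimated eligible among unknowns → 0.7380 × 104 = 76.75
Base → 323 + 76.75 = 399.75
RR4 = 163 / 399.75 = 0.4078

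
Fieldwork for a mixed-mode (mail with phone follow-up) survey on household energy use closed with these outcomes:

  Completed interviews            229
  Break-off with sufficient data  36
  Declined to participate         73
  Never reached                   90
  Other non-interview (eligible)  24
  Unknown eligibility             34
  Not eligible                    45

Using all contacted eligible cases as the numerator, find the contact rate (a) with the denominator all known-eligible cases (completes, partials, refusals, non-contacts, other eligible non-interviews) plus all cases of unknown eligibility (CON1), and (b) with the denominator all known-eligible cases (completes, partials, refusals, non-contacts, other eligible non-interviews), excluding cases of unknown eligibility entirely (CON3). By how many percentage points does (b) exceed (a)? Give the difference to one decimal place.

Num → 229 + 36 + 73 + 24 = 362
Denominator → 229 + 36 + 73 + 90 + 24 + 34 = 486
CON1 = 362 / 486 = 0.7449
Denominator → 229 + 36 + 73 + 90 + 24 = 452
CON3 = 362 / 452 = 0.8009
Difference = 80.09 − 74.49 = 5.60 percentage points

5.6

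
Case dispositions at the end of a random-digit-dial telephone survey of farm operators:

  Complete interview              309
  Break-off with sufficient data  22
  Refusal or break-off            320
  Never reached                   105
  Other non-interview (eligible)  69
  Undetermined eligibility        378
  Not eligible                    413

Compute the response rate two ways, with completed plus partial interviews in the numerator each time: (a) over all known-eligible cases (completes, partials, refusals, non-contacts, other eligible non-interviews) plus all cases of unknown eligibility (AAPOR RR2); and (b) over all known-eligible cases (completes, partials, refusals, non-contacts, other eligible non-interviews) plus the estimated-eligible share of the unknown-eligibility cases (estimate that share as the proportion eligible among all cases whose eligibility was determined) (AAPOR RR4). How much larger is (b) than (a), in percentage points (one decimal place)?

3.2

Top: 309 + 22 = 331
Denominator: 309 + 22 + 320 + 105 + 69 + 378 = 1203
RR2 = 331 / 1203 = 0.2751
Determined eligible: 309 + 22 + 320 + 105 + 69 = 825
e = 825 / (825 + 413) = 825 / 1238 = 0.6664
Eligible share of unknowns: 0.6664 × 378 = 251.90
Denominator: 825 + 251.90 = 1076.90
RR4 = 331 / 1076.90 = 0.3074
Difference = 30.74 − 27.51 = 3.23 percentage points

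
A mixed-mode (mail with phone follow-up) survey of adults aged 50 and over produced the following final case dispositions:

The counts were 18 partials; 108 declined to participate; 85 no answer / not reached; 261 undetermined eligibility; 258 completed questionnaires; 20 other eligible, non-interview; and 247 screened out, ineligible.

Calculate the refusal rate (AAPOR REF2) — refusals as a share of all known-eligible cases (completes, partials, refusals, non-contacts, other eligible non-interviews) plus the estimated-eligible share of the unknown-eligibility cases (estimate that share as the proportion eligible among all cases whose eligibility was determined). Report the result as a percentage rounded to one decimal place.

Numerator = 108
Determined eligible = 258 + 18 + 108 + 85 + 20 = 489
e = 489 / (489 + 247) = 489 / 736 = 0.6644
Estimated eligible among unknowns = 0.6644 × 261 = 173.41
Denom = 489 + 173.41 = 662.41
REF2 = 108 / 662.41 = 0.1630

16.3%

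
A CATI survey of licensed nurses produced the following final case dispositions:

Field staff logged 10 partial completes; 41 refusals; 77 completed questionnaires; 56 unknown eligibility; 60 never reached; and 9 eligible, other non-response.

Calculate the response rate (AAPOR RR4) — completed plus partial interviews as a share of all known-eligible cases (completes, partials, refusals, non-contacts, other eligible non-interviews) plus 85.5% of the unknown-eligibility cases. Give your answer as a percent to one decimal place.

35.5%

Num: 77 + 10 = 87
Known eligible: 77 + 10 + 41 + 60 + 9 = 197
Eligible share of unknowns: 0.8550 × 56 = 47.88
Base: 197 + 47.88 = 244.88
RR4 = 87 / 244.88 = 0.3553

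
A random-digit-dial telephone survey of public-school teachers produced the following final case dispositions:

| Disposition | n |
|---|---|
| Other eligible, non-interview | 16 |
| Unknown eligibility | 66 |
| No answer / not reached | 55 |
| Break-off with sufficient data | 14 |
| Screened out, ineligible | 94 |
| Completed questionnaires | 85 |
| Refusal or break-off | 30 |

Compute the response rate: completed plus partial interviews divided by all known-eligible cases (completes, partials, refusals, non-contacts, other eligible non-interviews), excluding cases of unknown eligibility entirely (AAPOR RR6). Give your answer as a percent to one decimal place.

Top = 85 + 14 = 99
Denom = 85 + 14 + 30 + 55 + 16 = 200
RR6 = 99 / 200 = 0.4950

49.5%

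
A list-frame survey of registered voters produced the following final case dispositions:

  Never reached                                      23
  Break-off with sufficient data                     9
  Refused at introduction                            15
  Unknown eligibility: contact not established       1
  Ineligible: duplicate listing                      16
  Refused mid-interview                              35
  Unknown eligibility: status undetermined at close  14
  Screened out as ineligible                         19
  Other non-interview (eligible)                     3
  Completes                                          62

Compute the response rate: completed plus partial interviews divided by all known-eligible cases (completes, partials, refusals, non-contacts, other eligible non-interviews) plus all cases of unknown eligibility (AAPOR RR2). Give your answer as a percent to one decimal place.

Refusal or break-off = 15 + 35 = 50
Eligibility not determined = 1 + 14 = 15
Out of scope = 19 + 16 = 35
Top: 62 + 9 = 71
Denominator: 62 + 9 + 50 + 23 + 3 + 15 = 162
RR2 = 71 / 162 = 0.4383

43.8%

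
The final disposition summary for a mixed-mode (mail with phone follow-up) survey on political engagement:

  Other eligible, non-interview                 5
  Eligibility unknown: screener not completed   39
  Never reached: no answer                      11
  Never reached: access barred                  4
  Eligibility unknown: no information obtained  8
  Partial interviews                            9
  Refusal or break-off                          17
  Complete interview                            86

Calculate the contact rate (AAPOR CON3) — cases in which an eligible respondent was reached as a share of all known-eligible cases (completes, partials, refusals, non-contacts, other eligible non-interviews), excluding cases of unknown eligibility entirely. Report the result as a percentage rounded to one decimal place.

88.6%

No contact after all attempts = 11 + 4 = 15
Eligibility not determined = 39 + 8 = 47
Top = 86 + 9 + 17 + 5 = 117
Denominator = 86 + 9 + 17 + 15 + 5 = 132
CON3 = 117 / 132 = 0.8864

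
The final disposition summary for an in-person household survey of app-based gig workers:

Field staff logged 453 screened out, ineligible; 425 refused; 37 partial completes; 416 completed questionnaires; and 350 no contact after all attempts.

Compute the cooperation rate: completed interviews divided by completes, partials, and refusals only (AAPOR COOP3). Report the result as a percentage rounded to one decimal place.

Num = 416
Base = 416 + 37 + 425 = 878
COOP3 = 416 / 878 = 0.4738

47.4%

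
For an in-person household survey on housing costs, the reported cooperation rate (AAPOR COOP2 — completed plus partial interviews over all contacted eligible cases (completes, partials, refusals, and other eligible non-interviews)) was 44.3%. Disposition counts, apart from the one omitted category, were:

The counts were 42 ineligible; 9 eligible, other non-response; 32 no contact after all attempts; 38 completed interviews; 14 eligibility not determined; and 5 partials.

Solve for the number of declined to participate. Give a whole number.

Numerator: 38 + 5 = 43
COOP2 = 43 / D = 0.443
D = 43 / 0.443 = 97.1
Rest of base = 52
declined to participate = 97.1 − 52 ≈ 45

45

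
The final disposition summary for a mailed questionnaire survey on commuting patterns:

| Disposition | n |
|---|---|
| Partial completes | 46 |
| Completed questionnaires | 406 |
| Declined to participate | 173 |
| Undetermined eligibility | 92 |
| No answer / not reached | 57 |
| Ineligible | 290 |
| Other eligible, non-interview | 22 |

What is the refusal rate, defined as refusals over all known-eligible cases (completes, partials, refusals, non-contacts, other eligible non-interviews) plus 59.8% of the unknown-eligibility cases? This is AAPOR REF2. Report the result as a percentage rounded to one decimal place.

22.8%

Num: 173
Known eligible: 406 + 46 + 173 + 57 + 22 = 704
e × U: 0.5980 × 92 = 55.02
Base: 704 + 55.02 = 759.02
REF2 = 173 / 759.02 = 0.2279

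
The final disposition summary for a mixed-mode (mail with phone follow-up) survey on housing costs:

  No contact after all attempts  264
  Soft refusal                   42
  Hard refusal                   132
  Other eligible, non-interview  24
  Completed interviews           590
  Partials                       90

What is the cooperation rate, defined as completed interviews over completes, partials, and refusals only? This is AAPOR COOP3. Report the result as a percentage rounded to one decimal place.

Declined to participate = 132 + 42 = 174
Num: 590
Denominator: 590 + 90 + 174 = 854
COOP3 = 590 / 854 = 0.6909

69.1%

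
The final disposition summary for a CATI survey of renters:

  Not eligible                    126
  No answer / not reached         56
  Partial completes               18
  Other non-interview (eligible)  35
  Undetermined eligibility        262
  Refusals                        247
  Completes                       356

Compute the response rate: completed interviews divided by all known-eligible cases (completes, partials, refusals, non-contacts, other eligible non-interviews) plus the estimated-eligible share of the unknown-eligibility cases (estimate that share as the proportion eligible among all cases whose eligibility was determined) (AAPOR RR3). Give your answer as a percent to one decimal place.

38.1%

Numerator = 356
Eligible (known) = 356 + 18 + 247 + 56 + 35 = 712
e = 712 / (712 + 126) = 712 / 838 = 0.8496
Estimated eligible among unknowns = 0.8496 × 262 = 222.60
Denom = 712 + 222.60 = 934.60
RR3 = 356 / 934.60 = 0.3809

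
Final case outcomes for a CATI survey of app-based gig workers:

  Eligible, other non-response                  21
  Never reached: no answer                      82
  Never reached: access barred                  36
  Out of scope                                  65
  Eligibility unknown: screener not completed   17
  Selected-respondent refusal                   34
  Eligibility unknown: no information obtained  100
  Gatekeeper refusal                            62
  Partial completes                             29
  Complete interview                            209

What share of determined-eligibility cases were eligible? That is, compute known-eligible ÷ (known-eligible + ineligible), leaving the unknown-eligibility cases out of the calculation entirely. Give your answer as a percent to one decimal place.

87.9%

Declined to participate = 62 + 34 = 96
No contact after all attempts = 82 + 36 = 118
Unknown eligibility = 17 + 100 = 117
Known eligible = 209 + 29 + 96 + 118 + 21 = 473
e = 473 / (473 + 65) = 473 / 538 = 0.8792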